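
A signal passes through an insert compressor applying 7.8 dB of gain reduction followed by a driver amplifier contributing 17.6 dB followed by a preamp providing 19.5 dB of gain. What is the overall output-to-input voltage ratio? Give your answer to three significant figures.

Net gain = (−7.8) + 17.6 + 19.5 = 29.3 dB.
Voltage ratio = 10^(29.3/20) = 29.2.

29.2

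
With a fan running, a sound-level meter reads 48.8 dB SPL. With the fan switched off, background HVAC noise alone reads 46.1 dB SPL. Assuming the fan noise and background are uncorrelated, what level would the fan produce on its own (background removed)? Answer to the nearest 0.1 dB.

45.5 dB SPL

Subtract intensities: L_src = 10·log₁₀(10^(L_total/10) − 10^(L_bg/10)).
L_src = 10·log₁₀(10^(48.8/10) − 10^(46.1/10)) = 10·log₁₀(35120) = 45.5 dB SPL.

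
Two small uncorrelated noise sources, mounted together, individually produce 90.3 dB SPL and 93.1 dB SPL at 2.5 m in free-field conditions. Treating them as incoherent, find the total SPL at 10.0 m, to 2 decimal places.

Combined at 2.5 m: 10·log₁₀(10^(90.3/10)+10^(93.1/10)) = 94.932 dB SPL.
Then apply −20·log₁₀(10.0/2.5) = -12.041 dB → 82.89 dB SPL.

82.89 dB SPL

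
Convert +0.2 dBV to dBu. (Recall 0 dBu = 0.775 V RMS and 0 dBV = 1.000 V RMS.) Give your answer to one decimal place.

+2.4 dBu

The offset between the scales is 20·log₁₀(0.775/1.000) = −2.214 dB.
So dBu = +0.2 + 2.214 = +2.4 dBu.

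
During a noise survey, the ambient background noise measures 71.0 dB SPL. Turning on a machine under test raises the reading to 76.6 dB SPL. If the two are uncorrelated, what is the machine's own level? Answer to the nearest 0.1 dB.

75.2 dB SPL

Remove the background by subtracting linear intensities:
L_src = 10·log₁₀(10^(76.6/10) − 10^(71.0/10)) = 10·log₁₀(33120000) = 75.2 dB SPL.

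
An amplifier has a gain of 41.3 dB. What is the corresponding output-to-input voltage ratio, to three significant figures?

Voltage ratio = 10^(dB/20).
10^(41.3/20) = 10^(2.065) = 116.

116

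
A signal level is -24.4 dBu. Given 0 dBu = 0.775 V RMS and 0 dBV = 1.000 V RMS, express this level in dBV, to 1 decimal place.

-26.6 dBV

The offset between the scales is 20·log₁₀(0.775/1.000) = −2.214 dB.
So dBV = -24.4 − 2.214 = -26.6 dBV.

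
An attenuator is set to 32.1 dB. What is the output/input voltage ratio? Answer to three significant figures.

0.0248

Voltage ratio = 10^(dB/20).
10^(-32.1/20) = 10^(-1.605) = 0.0248.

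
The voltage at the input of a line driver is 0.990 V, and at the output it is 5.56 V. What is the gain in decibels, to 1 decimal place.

Voltage ratio → dB uses the 20·log₁₀ form:
20·log₁₀(5.56/0.990) = 20·log₁₀(5.616) = 15.0 dB.

15.0 dB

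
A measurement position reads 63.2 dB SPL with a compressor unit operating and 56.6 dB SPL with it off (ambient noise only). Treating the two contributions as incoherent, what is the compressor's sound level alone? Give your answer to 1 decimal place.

62.1 dB SPL

Background correction is a power subtraction:
L_src = 10·log₁₀(10^(63.2/10) − 10^(56.6/10)) = 10·log₁₀(1632000) = 62.1 dB SPL.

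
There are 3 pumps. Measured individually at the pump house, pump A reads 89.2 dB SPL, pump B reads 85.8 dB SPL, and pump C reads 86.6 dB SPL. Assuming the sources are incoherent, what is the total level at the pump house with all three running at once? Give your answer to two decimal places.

Uncorrelated sources add in intensity (power), not in dB.
L_total = 10·log₁₀(10^(89.2/10) + 10^(85.8/10) + 10^(86.6/10)) = 10·log₁₀(1669000000) = 92.22 dB SPL.

92.22 dB SPL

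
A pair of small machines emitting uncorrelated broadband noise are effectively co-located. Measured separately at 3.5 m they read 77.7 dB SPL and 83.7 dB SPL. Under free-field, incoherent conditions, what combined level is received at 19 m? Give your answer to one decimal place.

Combined at 3.5 m: 10·log₁₀(10^(77.7/10)+10^(83.7/10)) = 84.67 dB SPL.
Then apply −20·log₁₀(19/3.5) = -14.69 dB → 70.0 dB SPL.

70.0 dB SPL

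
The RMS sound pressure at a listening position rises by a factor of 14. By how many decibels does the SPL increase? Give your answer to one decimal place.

22.9 dB

Sound pressure is an amplitude quantity: ΔL = 20·log₁₀(p₂/p₁).
20·log₁₀(14) = 22.9 dB.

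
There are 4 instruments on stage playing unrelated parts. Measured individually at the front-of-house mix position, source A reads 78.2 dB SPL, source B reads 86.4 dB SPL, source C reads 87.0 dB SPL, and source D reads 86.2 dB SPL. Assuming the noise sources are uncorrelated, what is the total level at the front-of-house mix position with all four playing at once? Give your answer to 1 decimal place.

91.5 dB SPL

Add the sources as powers (linear), then convert back to dB:
L_total = 10·log₁₀(10^(78.2/10) + 10^(86.4/10) + 10^(87.0/10) + 10^(86.2/10)) = 10·log₁₀(1421000000) = 91.5 dB SPL.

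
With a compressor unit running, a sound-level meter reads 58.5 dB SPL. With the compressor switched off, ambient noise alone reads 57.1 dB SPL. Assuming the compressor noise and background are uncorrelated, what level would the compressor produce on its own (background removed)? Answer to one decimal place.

Remove the background by subtracting linear intensities:
L_src = 10·log₁₀(10^(58.5/10) − 10^(57.1/10)) = 10·log₁₀(195100) = 52.9 dB SPL.

52.9 dB SPL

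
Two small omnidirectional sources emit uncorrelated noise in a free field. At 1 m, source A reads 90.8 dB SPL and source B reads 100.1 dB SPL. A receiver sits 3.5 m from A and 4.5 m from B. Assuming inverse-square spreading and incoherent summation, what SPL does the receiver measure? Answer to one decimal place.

87.8 dB SPL

At the listener: L_A = 90.8 − 20·log₁₀(3.5) = 79.92 dB; L_B = 100.1 − 20·log₁₀(4.5) = 87.04 dB.
Combined: 10·log₁₀(10^(79.92/10)+10^(87.04/10)) = 87.8 dB SPL.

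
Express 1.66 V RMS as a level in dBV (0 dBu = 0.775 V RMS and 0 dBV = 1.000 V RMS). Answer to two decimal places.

dBV = 20·log₁₀(V / 1.000 V).
20·log₁₀(1.66/1.000) = +4.40 dBV.

+4.40 dBV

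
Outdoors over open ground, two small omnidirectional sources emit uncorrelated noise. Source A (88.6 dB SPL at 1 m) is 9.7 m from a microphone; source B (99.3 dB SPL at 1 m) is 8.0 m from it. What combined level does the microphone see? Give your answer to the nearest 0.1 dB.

81.5 dB SPL

At the listener: L_A = 88.6 − 20·log₁₀(9.7) = 68.86 dB; L_B = 99.3 − 20·log₁₀(8.0) = 81.24 dB.
Combined: 10·log₁₀(10^(68.86/10)+10^(81.24/10)) = 81.5 dB SPL.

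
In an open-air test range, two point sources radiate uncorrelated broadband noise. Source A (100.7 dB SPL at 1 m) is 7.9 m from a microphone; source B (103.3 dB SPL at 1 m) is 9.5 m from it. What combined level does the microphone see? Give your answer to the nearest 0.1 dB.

86.3 dB SPL

At the listener: L_A = 100.7 − 20·log₁₀(7.9) = 82.75 dB; L_B = 103.3 − 20·log₁₀(9.5) = 83.75 dB.
Combined: 10·log₁₀(10^(82.75/10)+10^(83.75/10)) = 86.3 dB SPL.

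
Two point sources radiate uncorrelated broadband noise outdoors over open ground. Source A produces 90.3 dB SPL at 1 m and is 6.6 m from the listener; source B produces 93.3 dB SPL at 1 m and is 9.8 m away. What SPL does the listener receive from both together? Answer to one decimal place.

76.7 dB SPL

At the listener: L_A = 90.3 − 20·log₁₀(6.6) = 73.91 dB; L_B = 93.3 − 20·log₁₀(9.8) = 73.48 dB.
Combined: 10·log₁₀(10^(73.91/10)+10^(73.48/10)) = 76.7 dB SPL.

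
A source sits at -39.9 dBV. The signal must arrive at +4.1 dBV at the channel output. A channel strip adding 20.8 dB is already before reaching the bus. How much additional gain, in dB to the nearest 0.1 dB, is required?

The required make-up gain is the shortfall in the dB sum.
G = +4.1 − (-39.9) − 20.8 = 23.2 dB.

23.2 dB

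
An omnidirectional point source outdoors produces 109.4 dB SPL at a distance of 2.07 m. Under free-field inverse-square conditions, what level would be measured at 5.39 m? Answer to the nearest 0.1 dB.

Free-field point source: level drops by 20·log₁₀ of the distance ratio.
ΔL = −20·log₁₀(5.39/2.07) = -8.31 dB, so L₂ = 109.4 + (-8.31) = 101.1 dB SPL.

101.1 dB SPL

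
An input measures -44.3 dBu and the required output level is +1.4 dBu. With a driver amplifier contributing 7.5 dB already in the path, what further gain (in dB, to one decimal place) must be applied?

38.2 dB

The required make-up gain is the shortfall in the dB sum.
G = +1.4 − (-44.3) − 7.5 = 38.2 dB.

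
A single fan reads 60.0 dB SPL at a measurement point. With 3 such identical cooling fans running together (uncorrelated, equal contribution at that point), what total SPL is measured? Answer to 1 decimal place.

3 equal incoherent sources raise the level by 10·log₁₀(3) = 4.77 dB.
L_total = 60.0 + 4.77 = 64.8 dB SPL.

64.8 dB SPL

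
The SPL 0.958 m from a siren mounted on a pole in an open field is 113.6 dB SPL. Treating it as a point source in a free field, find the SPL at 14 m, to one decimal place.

Inverse-square spreading gives ΔL = −20·log₁₀(d₂/d₁).
ΔL = −20·log₁₀(14/0.958) = -23.30 dB, so L₂ = 113.6 + (-23.30) = 90.3 dB SPL.

90.3 dB SPL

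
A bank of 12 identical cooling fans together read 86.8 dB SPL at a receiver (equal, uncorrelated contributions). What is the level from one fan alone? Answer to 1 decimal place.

12 equal incoherent sources add 10·log₁₀(12) = 10.79 dB over one source.
L_one = 86.8 − 10.79 = 76.0 dB SPL.

76.0 dB SPL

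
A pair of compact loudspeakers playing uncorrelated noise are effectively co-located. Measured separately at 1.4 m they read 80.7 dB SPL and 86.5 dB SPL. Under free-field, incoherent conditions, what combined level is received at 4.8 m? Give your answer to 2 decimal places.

Combined at 1.4 m: 10·log₁₀(10^(80.7/10)+10^(86.5/10)) = 87.514 dB SPL.
Then apply −20·log₁₀(4.8/1.4) = -10.702 dB → 76.81 dB SPL.

76.81 dB SPL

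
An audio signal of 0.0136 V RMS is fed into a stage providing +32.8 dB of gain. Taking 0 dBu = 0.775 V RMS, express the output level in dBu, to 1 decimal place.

Input level: 20·log₁₀(0.0136/0.775) = -35.12 dBu.
Output: -35.12 + 32.8 = -2.3 dBu.

-2.3 dBu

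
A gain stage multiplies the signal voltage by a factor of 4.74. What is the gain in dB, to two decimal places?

13.52 dB

Voltage is an amplitude quantity, so gain = 20·log₁₀(V_out/V_in).
20·log₁₀(4.74) = 13.52 dB.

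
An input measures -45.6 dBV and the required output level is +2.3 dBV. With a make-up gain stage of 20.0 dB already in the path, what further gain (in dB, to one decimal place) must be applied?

27.9 dB

The required make-up gain is the shortfall in the dB sum.
G = +2.3 − (-45.6) − 20.0 = 27.9 dB.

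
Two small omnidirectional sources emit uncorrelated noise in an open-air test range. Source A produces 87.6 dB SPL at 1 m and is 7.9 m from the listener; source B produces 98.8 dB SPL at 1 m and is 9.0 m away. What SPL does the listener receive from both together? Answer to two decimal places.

At the listener: L_A = 87.6 − 20·log₁₀(7.9) = 69.647 dB; L_B = 98.8 − 20·log₁₀(9.0) = 79.715 dB.
Combined: 10·log₁₀(10^(69.647/10)+10^(79.715/10)) = 80.12 dB SPL.

80.12 dB SPL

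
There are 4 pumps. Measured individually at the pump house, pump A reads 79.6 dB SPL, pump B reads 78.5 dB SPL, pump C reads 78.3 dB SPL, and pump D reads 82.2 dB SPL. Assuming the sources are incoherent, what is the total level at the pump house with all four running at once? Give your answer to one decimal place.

Add the sources as powers (linear), then convert back to dB:
L_total = 10·log₁₀(10^(79.6/10) + 10^(78.5/10) + 10^(78.3/10) + 10^(82.2/10)) = 10·log₁₀(395600000) = 86.0 dB SPL.

86.0 dB SPL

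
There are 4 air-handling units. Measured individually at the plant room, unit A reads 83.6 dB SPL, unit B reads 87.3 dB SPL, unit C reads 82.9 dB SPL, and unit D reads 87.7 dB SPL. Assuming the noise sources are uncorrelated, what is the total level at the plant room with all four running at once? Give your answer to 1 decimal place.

91.9 dB SPL

Incoherent sources sum as intensities:
L_total = 10·log₁₀(10^(83.6/10) + 10^(87.3/10) + 10^(82.9/10) + 10^(87.7/10)) = 10·log₁₀(1550000000) = 91.9 dB SPL.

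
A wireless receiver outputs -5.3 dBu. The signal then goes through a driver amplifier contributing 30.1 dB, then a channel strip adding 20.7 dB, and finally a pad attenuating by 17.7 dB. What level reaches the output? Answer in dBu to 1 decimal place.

+27.8 dBu

Cascaded gains and losses add directly in dB.
-5.3 + 30.1 + 20.7 − 17.7 = +27.8 dBu.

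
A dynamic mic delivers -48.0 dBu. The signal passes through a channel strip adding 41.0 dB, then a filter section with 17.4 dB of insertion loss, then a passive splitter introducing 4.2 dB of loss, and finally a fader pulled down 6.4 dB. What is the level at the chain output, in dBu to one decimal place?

-35.0 dBu

Cascaded gains and losses add directly in dB.
-48.0 + 41.0 − 17.4 − 4.2 − 6.4 = -35.0 dBu.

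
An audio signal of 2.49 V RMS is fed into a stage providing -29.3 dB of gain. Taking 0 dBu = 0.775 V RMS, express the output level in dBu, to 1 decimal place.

Input level: 20·log₁₀(2.49/0.775) = 10.14 dBu.
Output: 10.14 − 29.3 = -19.2 dBu.

-19.2 dBu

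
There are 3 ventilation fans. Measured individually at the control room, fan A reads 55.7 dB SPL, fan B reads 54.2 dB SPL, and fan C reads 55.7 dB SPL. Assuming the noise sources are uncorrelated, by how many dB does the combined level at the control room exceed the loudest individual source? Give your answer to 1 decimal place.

4.3 dB

Add the sources as powers (linear), then convert back to dB:
L_total = 10·log₁₀(10^(55.7/10) + 10^(54.2/10) + 10^(55.7/10)) = 60.03 dB SPL.
Excess over the loudest (55.7 dB): 60.03 − 55.7 = 4.3 dB.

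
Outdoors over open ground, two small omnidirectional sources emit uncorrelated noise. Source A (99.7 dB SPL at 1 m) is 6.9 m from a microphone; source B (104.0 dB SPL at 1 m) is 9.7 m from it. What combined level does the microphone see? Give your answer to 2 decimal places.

86.66 dB SPL

At the listener: L_A = 99.7 − 20·log₁₀(6.9) = 82.923 dB; L_B = 104.0 − 20·log₁₀(9.7) = 84.265 dB.
Combined: 10·log₁₀(10^(82.923/10)+10^(84.265/10)) = 86.66 dB SPL.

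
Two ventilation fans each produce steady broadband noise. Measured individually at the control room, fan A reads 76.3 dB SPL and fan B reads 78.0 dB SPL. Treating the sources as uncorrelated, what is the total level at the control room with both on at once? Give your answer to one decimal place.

Uncorrelated sources add in intensity (power), not in dB.
L_total = 10·log₁₀(10^(76.3/10) + 10^(78.0/10)) = 10·log₁₀(105800000) = 80.2 dB SPL.

80.2 dB SPL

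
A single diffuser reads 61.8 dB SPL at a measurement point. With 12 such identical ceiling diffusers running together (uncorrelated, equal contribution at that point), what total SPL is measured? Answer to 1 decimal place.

72.6 dB SPL

12 equal incoherent sources raise the level by 10·log₁₀(12) = 10.79 dB.
L_total = 61.8 + 10.79 = 72.6 dB SPL.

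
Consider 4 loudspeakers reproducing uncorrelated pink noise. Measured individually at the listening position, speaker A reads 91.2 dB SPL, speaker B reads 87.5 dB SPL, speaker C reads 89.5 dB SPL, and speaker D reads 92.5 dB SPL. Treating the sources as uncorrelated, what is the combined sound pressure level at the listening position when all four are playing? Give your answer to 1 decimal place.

Incoherent sources sum as intensities:
L_total = 10·log₁₀(10^(91.2/10) + 10^(87.5/10) + 10^(89.5/10) + 10^(92.5/10)) = 10·log₁₀(4550000000) = 96.6 dB SPL.

96.6 dB SPL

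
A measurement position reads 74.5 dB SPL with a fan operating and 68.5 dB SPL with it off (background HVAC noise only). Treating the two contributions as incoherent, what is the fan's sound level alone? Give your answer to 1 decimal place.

Subtract intensities: L_src = 10·log₁₀(10^(L_total/10) − 10^(L_bg/10)).
L_src = 10·log₁₀(10^(74.5/10) − 10^(68.5/10)) = 10·log₁₀(21100000) = 73.2 dB SPL.

73.2 dB SPL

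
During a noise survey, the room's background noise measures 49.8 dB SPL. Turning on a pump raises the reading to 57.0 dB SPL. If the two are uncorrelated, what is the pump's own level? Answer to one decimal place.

56.1 dB SPL

Subtract intensities: L_src = 10·log₁₀(10^(L_total/10) − 10^(L_bg/10)).
L_src = 10·log₁₀(10^(57.0/10) − 10^(49.8/10)) = 10·log₁₀(405700) = 56.1 dB SPL.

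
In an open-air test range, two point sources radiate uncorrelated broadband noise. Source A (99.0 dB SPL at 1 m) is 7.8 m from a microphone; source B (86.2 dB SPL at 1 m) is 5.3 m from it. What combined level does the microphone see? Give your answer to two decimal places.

81.63 dB SPL

At the listener: L_A = 99.0 − 20·log₁₀(7.8) = 81.158 dB; L_B = 86.2 − 20·log₁₀(5.3) = 71.714 dB.
Combined: 10·log₁₀(10^(81.158/10)+10^(71.714/10)) = 81.63 dB SPL.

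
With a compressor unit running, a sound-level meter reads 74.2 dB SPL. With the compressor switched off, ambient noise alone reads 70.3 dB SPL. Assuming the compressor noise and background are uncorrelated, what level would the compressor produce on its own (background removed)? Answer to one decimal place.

71.9 dB SPL

Background correction is a power subtraction:
L_src = 10·log₁₀(10^(74.2/10) − 10^(70.3/10)) = 10·log₁₀(15590000) = 71.9 dB SPL.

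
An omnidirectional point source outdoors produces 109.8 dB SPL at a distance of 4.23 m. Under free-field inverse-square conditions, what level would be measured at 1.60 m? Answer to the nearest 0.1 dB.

For a point source in a free field, ΔL = −20·log₁₀(d₂/d₁).
ΔL = −20·log₁₀(1.60/4.23) = 8.44 dB, so L₂ = 109.8 + (8.44) = 118.2 dB SPL.

118.2 dB SPL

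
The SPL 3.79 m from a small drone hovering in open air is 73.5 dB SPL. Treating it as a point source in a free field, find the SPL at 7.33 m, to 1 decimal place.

67.8 dB SPL

Free-field point source: level drops by 20·log₁₀ of the distance ratio.
ΔL = −20·log₁₀(7.33/3.79) = -5.73 dB, so L₂ = 73.5 + (-5.73) = 67.8 dB SPL.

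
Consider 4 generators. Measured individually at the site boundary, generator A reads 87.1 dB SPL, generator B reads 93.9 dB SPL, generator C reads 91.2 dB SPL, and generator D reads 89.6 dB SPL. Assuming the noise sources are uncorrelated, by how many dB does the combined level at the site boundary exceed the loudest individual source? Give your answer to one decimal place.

3.3 dB

Uncorrelated sources add in intensity (power), not in dB.
L_total = 10·log₁₀(10^(87.1/10) + 10^(93.9/10) + 10^(91.2/10) + 10^(89.6/10)) = 97.16 dB SPL.
Excess over the loudest (93.9 dB): 97.16 − 93.9 = 3.3 dB.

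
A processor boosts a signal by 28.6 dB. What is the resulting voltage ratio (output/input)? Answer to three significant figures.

26.9

Voltage ratio = 10^(dB/20).
10^(28.6/20) = 10^(1.430) = 26.9.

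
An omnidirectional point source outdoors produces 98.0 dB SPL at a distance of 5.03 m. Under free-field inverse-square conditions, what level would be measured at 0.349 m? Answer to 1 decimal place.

121.2 dB SPL

For a point source in a free field, ΔL = −20·log₁₀(d₂/d₁).
ΔL = −20·log₁₀(0.349/5.03) = 23.17 dB, so L₂ = 98.0 + (23.17) = 121.2 dB SPL.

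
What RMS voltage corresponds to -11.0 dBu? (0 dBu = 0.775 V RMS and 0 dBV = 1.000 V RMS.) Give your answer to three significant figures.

V = 0.775 V × 10^(-11.0/20).
= 0.775 × 0.2818 = 0.218 V.

0.218 V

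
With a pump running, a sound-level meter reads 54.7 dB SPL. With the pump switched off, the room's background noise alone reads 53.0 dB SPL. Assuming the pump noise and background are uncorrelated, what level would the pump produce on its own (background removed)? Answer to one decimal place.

Subtract intensities: L_src = 10·log₁₀(10^(L_total/10) − 10^(L_bg/10)).
L_src = 10·log₁₀(10^(54.7/10) − 10^(53.0/10)) = 10·log₁₀(95590) = 49.8 dB SPL.

49.8 dB SPL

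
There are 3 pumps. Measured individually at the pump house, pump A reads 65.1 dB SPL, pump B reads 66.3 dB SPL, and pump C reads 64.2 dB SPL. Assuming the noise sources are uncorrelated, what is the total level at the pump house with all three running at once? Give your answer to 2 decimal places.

Incoherent sources sum as intensities:
L_total = 10·log₁₀(10^(65.1/10) + 10^(66.3/10) + 10^(64.2/10)) = 10·log₁₀(10130000) = 70.06 dB SPL.

70.06 dB SPL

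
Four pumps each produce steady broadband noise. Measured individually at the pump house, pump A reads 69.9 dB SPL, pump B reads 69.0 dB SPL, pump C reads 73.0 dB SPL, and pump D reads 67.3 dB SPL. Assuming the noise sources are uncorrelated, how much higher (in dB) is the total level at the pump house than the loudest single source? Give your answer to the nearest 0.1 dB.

Incoherent sources sum as intensities:
L_total = 10·log₁₀(10^(69.9/10) + 10^(69.0/10) + 10^(73.0/10) + 10^(67.3/10)) = 76.34 dB SPL.
Excess over the loudest (73.0 dB): 76.34 − 73.0 = 3.3 dB.

3.3 dB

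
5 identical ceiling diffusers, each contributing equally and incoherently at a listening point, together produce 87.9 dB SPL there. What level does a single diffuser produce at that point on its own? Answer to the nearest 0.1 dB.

5 equal incoherent sources add 10·log₁₀(5) = 6.99 dB over one source.
L_one = 87.9 − 6.99 = 80.9 dB SPL.

80.9 dB SPL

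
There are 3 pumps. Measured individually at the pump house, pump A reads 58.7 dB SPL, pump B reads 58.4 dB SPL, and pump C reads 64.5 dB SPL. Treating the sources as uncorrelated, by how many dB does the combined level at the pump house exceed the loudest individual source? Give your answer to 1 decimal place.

Add the sources as powers (linear), then convert back to dB:
L_total = 10·log₁₀(10^(58.7/10) + 10^(58.4/10) + 10^(64.5/10)) = 66.29 dB SPL.
Excess over the loudest (64.5 dB): 66.29 − 64.5 = 1.8 dB.

1.8 dB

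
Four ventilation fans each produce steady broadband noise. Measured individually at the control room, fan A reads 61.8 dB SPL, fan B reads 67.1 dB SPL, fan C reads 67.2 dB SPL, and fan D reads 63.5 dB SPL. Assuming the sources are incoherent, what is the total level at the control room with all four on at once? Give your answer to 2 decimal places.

71.50 dB SPL

Add the sources as powers (linear), then convert back to dB:
L_total = 10·log₁₀(10^(61.8/10) + 10^(67.1/10) + 10^(67.2/10) + 10^(63.5/10)) = 10·log₁₀(14130000) = 71.50 dB SPL.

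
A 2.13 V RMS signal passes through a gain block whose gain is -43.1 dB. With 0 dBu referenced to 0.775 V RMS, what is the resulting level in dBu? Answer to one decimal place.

-34.3 dBu

Input level: 20·log₁₀(2.13/0.775) = 8.78 dBu.
Output: 8.78 − 43.1 = -34.3 dBu.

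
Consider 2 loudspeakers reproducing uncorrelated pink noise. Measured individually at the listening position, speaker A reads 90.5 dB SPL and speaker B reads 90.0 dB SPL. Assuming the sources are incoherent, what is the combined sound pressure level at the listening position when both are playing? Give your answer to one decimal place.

93.3 dB SPL

Uncorrelated sources add in intensity (power), not in dB.
L_total = 10·log₁₀(10^(90.5/10) + 10^(90.0/10)) = 10·log₁₀(2122000000) = 93.3 dB SPL.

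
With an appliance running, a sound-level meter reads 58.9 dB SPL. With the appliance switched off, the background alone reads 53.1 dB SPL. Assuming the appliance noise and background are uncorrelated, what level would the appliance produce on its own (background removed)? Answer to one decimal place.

Subtract intensities: L_src = 10·log₁₀(10^(L_total/10) − 10^(L_bg/10)).
L_src = 10·log₁₀(10^(58.9/10) − 10^(53.1/10)) = 10·log₁₀(572100) = 57.6 dB SPL.

57.6 dB SPL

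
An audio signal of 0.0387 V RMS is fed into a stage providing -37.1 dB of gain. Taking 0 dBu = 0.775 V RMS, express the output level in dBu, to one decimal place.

Input level: 20·log₁₀(0.0387/0.775) = -26.03 dBu.
Output: -26.03 − 37.1 = -63.1 dBu.

-63.1 dBu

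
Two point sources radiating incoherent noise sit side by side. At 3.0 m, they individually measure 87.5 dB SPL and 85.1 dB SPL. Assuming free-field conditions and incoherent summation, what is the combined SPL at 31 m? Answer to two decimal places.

69.19 dB SPL

Combined at 3.0 m: 10·log₁₀(10^(87.5/10)+10^(85.1/10)) = 89.474 dB SPL.
Then apply −20·log₁₀(31/3.0) = -20.285 dB → 69.19 dB SPL.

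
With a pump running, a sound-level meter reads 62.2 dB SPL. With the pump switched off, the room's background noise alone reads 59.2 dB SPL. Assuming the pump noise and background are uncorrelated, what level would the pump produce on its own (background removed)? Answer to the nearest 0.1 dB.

Subtract intensities: L_src = 10·log₁₀(10^(L_total/10) − 10^(L_bg/10)).
L_src = 10·log₁₀(10^(62.2/10) − 10^(59.2/10)) = 10·log₁₀(827800) = 59.2 dB SPL.

59.2 dB SPL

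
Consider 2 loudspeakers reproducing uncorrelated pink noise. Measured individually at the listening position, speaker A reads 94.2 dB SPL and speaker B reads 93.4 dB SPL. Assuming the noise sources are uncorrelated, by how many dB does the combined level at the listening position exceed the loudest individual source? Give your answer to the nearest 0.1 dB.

2.6 dB

Add the sources as powers (linear), then convert back to dB:
L_total = 10·log₁₀(10^(94.2/10) + 10^(93.4/10)) = 96.83 dB SPL.
Excess over the loudest (94.2 dB): 96.83 − 94.2 = 2.6 dB.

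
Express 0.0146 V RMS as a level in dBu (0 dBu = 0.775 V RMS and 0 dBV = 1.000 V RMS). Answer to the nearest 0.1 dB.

-34.5 dBu

dBu = 20·log₁₀(V / 0.775 V).
20·log₁₀(0.0146/0.775) = -34.5 dBu.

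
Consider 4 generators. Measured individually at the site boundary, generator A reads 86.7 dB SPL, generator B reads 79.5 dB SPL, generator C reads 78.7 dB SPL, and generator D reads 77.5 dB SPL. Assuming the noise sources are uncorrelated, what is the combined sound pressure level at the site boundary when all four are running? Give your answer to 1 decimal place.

88.4 dB SPL

Uncorrelated sources add in intensity (power), not in dB.
L_total = 10·log₁₀(10^(86.7/10) + 10^(79.5/10) + 10^(78.7/10) + 10^(77.5/10)) = 10·log₁₀(687200000) = 88.4 dB SPL.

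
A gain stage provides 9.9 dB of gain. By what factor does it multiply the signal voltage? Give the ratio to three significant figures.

Voltage ratio = 10^(dB/20).
10^(9.9/20) = 10^(0.4950) = 3.13.

3.13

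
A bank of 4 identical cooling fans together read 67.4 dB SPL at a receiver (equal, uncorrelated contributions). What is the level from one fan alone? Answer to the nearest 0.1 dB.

61.4 dB SPL

4 equal incoherent sources add 10·log₁₀(4) = 6.02 dB over one source.
L_one = 67.4 − 6.02 = 61.4 dB SPL.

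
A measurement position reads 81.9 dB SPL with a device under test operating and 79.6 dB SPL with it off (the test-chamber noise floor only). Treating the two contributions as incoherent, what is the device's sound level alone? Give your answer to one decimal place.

78.0 dB SPL

Subtract intensities: L_src = 10·log₁₀(10^(L_total/10) − 10^(L_bg/10)).
L_src = 10·log₁₀(10^(81.9/10) − 10^(79.6/10)) = 10·log₁₀(63680000) = 78.0 dB SPL.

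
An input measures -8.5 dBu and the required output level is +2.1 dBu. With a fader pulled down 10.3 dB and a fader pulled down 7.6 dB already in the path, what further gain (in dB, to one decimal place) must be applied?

28.5 dB

The required make-up gain is the shortfall in the dB sum.
G = +2.1 − (-8.5) + 10.3 + 7.6 = 28.5 dB.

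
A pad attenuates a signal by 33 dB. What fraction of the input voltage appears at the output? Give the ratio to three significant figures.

Voltage ratio = 10^(dB/20).
10^(-33/20) = 10^(-1.650) = 0.0224.

0.0224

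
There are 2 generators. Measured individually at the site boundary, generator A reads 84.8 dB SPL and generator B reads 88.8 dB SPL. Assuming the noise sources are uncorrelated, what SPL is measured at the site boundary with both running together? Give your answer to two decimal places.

Uncorrelated sources add in intensity (power), not in dB.
L_total = 10·log₁₀(10^(84.8/10) + 10^(88.8/10)) = 10·log₁₀(1061000000) = 90.26 dB SPL.

90.26 dB SPL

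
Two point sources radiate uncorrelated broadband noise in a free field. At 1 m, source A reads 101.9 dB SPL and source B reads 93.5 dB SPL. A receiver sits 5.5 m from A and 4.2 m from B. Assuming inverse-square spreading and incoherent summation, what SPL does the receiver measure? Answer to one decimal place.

88.1 dB SPL

At the listener: L_A = 101.9 − 20·log₁₀(5.5) = 87.09 dB; L_B = 93.5 − 20·log₁₀(4.2) = 81.04 dB.
Combined: 10·log₁₀(10^(87.09/10)+10^(81.04/10)) = 88.1 dB SPL.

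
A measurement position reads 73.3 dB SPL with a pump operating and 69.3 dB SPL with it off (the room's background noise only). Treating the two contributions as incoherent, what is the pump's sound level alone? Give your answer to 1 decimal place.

Subtract intensities: L_src = 10·log₁₀(10^(L_total/10) − 10^(L_bg/10)).
L_src = 10·log₁₀(10^(73.3/10) − 10^(69.3/10)) = 10·log₁₀(12870000) = 71.1 dB SPL.

71.1 dB SPL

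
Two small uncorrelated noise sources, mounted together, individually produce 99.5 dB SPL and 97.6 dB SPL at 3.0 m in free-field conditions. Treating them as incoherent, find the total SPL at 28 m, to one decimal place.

82.3 dB SPL

Combined at 3.0 m: 10·log₁₀(10^(99.5/10)+10^(97.6/10)) = 101.66 dB SPL.
Then apply −20·log₁₀(28/3.0) = -19.40 dB → 82.3 dB SPL.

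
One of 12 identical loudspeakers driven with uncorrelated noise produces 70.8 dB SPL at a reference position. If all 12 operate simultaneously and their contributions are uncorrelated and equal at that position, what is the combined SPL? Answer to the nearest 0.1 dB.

12 equal incoherent sources raise the level by 10·log₁₀(12) = 10.79 dB.
L_total = 70.8 + 10.79 = 81.6 dB SPL.

81.6 dB SPL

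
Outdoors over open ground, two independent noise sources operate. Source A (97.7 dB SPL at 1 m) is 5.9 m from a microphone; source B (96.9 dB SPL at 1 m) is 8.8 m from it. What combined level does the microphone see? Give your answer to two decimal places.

At the listener: L_A = 97.7 − 20·log₁₀(5.9) = 82.283 dB; L_B = 96.9 − 20·log₁₀(8.8) = 78.010 dB.
Combined: 10·log₁₀(10^(82.283/10)+10^(78.010/10)) = 83.66 dB SPL.

83.66 dB SPL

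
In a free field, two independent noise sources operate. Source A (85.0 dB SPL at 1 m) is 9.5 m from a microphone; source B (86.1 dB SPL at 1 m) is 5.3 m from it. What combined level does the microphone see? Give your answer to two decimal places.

72.55 dB SPL

At the listener: L_A = 85.0 − 20·log₁₀(9.5) = 65.446 dB; L_B = 86.1 − 20·log₁₀(5.3) = 71.614 dB.
Combined: 10·log₁₀(10^(65.446/10)+10^(71.614/10)) = 72.55 dB SPL.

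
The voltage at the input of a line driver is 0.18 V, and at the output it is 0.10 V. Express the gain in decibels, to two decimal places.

Voltage is an amplitude quantity, so gain = 20·log₁₀(V_out/V_in).
20·log₁₀(0.10/0.18) = 20·log₁₀(0.5556) = -5.11 dB.

-5.11 dB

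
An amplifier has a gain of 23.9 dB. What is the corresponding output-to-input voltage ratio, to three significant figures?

15.7

Voltage ratio = 10^(dB/20).
10^(23.9/20) = 10^(1.195) = 15.7.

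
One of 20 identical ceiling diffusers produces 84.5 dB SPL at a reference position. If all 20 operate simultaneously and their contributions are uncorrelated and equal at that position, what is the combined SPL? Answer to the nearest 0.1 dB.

20 equal incoherent sources raise the level by 10·log₁₀(20) = 13.01 dB.
L_total = 84.5 + 13.01 = 97.5 dB SPL.

97.5 dB SPL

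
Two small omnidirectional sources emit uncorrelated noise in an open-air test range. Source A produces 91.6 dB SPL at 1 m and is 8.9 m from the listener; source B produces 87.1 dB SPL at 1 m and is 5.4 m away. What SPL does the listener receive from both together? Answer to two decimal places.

At the listener: L_A = 91.6 − 20·log₁₀(8.9) = 72.612 dB; L_B = 87.1 − 20·log₁₀(5.4) = 72.452 dB.
Combined: 10·log₁₀(10^(72.612/10)+10^(72.452/10)) = 75.54 dB SPL.

75.54 dB SPL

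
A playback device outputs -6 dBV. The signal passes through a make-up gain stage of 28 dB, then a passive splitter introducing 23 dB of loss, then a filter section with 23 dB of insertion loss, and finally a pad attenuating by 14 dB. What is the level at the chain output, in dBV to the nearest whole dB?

In dB, series stages simply add:
-6 + 28 − 23 − 23 − 14 = -38 dBV.

-38 dBV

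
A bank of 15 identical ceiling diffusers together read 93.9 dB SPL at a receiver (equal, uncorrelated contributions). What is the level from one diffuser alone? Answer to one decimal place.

15 equal incoherent sources add 10·log₁₀(15) = 11.76 dB over one source.
L_one = 93.9 − 11.76 = 82.1 dB SPL.

82.1 dB SPL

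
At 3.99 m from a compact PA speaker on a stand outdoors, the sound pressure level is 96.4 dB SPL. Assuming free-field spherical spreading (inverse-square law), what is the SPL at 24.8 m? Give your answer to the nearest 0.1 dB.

80.5 dB SPL

For a point source in a free field, ΔL = −20·log₁₀(d₂/d₁).
ΔL = −20·log₁₀(24.8/3.99) = -15.87 dB, so L₂ = 96.4 + (-15.87) = 80.5 dB SPL.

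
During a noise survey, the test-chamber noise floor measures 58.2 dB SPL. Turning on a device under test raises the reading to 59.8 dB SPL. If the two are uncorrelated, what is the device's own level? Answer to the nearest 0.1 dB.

54.7 dB SPL

Subtract intensities: L_src = 10·log₁₀(10^(L_total/10) − 10^(L_bg/10)).
L_src = 10·log₁₀(10^(59.8/10) − 10^(58.2/10)) = 10·log₁₀(294300) = 54.7 dB SPL.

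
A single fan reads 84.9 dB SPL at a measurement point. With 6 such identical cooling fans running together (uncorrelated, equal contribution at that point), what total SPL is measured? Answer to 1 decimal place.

92.7 dB SPL

6 equal incoherent sources raise the level by 10·log₁₀(6) = 7.78 dB.
L_total = 84.9 + 7.78 = 92.7 dB SPL.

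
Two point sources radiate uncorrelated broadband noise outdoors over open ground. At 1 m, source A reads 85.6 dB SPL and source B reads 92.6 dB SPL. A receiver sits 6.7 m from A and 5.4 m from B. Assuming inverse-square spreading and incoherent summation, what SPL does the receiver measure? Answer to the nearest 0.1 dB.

At the listener: L_A = 85.6 − 20·log₁₀(6.7) = 69.08 dB; L_B = 92.6 − 20·log₁₀(5.4) = 77.95 dB.
Combined: 10·log₁₀(10^(69.08/10)+10^(77.95/10)) = 78.5 dB SPL.

78.5 dB SPL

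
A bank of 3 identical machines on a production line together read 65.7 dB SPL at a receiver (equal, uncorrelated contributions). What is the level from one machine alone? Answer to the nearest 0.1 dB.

60.9 dB SPL

3 equal incoherent sources add 10·log₁₀(3) = 4.77 dB over one source.
L_one = 65.7 − 4.77 = 60.9 dB SPL.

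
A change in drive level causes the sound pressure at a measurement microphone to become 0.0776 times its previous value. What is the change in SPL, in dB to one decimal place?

-22.2 dB

SPL change from a pressure ratio uses the 20·log₁₀ form:
20·log₁₀(0.0776) = -22.2 dB.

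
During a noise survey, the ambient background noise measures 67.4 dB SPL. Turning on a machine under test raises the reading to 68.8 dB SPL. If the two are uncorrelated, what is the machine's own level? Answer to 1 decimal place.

Remove the background by subtracting linear intensities:
L_src = 10·log₁₀(10^(68.8/10) − 10^(67.4/10)) = 10·log₁₀(2090000) = 63.2 dB SPL.

63.2 dB SPL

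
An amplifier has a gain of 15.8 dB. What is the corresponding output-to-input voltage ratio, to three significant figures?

6.17

Voltage ratio = 10^(dB/20).
10^(15.8/20) = 10^(0.7900) = 6.17.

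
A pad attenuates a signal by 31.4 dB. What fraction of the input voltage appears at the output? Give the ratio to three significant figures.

0.0269

Voltage ratio = 10^(dB/20).
10^(-31.4/20) = 10^(-1.570) = 0.0269.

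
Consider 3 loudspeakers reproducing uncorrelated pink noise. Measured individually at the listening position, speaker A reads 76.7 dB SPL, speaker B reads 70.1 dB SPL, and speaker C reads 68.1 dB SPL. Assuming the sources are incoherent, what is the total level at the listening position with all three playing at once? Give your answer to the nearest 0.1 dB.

Uncorrelated sources add in intensity (power), not in dB.
L_total = 10·log₁₀(10^(76.7/10) + 10^(70.1/10) + 10^(68.1/10)) = 10·log₁₀(63460000) = 78.0 dB SPL.

78.0 dB SPL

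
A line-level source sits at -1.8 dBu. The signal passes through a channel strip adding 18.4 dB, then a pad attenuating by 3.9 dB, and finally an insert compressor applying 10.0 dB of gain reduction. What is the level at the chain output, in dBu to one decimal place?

+2.7 dBu

In dB, series stages simply add:
-1.8 + 18.4 − 3.9 − 10.0 = +2.7 dBu.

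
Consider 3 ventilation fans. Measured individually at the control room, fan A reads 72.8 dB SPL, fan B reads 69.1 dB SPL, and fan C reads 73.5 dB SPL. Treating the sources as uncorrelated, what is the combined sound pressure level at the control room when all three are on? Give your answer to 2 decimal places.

Incoherent sources sum as intensities:
L_total = 10·log₁₀(10^(72.8/10) + 10^(69.1/10) + 10^(73.5/10)) = 10·log₁₀(49570000) = 76.95 dB SPL.

76.95 dB SPL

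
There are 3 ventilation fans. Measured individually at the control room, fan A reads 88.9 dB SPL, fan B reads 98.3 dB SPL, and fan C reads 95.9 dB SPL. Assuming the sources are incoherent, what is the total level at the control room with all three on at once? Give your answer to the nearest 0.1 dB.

Add the sources as powers (linear), then convert back to dB:
L_total = 10·log₁₀(10^(88.9/10) + 10^(98.3/10) + 10^(95.9/10)) = 10·log₁₀(11428000000) = 100.6 dB SPL.

100.6 dB SPL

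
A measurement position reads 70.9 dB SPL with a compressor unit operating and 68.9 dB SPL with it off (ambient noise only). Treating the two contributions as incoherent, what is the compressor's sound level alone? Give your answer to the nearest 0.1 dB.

Remove the background by subtracting linear intensities:
L_src = 10·log₁₀(10^(70.9/10) − 10^(68.9/10)) = 10·log₁₀(4540000) = 66.6 dB SPL.

66.6 dB SPL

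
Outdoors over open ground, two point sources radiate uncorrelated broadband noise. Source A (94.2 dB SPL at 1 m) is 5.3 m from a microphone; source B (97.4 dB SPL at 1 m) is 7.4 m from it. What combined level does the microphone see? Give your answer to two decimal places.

At the listener: L_A = 94.2 − 20·log₁₀(5.3) = 79.714 dB; L_B = 97.4 − 20·log₁₀(7.4) = 80.015 dB.
Combined: 10·log₁₀(10^(79.714/10)+10^(80.015/10)) = 82.88 dB SPL.

82.88 dB SPL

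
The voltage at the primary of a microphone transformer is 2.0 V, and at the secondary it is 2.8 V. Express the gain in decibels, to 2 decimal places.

Voltage ratio → dB uses the 20·log₁₀ form:
20·log₁₀(2.8/2.0) = 20·log₁₀(1.400) = 2.92 dB.

2.92 dB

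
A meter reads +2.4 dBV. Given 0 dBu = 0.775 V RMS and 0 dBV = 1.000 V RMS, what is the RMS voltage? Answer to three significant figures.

1.32 V

V = 1.000 V × 10^(+2.4/20).
= 1.000 × 1.318 = 1.32 V.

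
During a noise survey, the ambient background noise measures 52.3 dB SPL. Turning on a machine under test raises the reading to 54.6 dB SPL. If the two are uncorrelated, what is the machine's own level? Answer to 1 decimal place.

Background correction is a power subtraction:
L_src = 10·log₁₀(10^(54.6/10) − 10^(52.3/10)) = 10·log₁₀(118600) = 50.7 dB SPL.

50.7 dB SPL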